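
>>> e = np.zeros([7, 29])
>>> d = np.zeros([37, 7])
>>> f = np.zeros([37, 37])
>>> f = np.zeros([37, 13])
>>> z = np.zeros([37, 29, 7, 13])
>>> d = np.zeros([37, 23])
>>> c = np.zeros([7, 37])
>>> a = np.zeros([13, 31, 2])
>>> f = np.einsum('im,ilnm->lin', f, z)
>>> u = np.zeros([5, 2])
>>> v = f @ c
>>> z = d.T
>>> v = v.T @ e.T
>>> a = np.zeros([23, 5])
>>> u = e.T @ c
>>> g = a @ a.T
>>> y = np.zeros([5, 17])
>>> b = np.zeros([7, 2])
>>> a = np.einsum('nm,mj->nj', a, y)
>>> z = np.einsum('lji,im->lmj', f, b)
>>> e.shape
(7, 29)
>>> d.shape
(37, 23)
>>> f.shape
(29, 37, 7)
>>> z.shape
(29, 2, 37)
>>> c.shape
(7, 37)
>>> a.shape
(23, 17)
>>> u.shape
(29, 37)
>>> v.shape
(37, 37, 7)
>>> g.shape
(23, 23)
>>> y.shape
(5, 17)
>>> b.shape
(7, 2)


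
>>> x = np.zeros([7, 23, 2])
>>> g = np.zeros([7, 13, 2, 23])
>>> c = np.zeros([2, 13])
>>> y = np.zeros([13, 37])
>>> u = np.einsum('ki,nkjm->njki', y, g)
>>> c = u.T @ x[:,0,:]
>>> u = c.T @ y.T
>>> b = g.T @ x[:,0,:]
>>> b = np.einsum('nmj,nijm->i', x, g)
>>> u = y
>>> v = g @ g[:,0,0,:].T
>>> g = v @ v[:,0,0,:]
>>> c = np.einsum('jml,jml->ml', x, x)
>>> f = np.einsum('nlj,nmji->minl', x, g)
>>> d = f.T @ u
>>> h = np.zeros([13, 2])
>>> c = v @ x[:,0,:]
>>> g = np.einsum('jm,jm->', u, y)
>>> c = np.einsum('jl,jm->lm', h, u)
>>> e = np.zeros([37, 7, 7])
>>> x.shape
(7, 23, 2)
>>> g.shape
()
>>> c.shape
(2, 37)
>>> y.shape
(13, 37)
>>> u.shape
(13, 37)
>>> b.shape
(13,)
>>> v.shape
(7, 13, 2, 7)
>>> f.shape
(13, 7, 7, 23)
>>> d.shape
(23, 7, 7, 37)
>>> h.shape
(13, 2)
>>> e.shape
(37, 7, 7)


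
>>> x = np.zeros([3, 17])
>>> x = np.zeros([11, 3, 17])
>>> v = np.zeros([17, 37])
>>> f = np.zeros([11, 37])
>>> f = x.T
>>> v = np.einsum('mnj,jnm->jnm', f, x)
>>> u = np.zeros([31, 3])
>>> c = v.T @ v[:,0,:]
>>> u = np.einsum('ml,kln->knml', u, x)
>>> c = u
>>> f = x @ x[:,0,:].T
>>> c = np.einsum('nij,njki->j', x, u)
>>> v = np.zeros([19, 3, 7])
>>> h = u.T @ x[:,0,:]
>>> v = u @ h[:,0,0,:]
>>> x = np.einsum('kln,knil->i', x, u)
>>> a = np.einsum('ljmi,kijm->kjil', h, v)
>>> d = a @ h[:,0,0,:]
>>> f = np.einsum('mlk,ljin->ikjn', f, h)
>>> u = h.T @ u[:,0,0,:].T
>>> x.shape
(31,)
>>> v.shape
(11, 17, 31, 17)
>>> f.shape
(17, 11, 31, 17)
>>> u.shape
(17, 17, 31, 11)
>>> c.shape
(17,)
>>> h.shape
(3, 31, 17, 17)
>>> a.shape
(11, 31, 17, 3)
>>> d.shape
(11, 31, 17, 17)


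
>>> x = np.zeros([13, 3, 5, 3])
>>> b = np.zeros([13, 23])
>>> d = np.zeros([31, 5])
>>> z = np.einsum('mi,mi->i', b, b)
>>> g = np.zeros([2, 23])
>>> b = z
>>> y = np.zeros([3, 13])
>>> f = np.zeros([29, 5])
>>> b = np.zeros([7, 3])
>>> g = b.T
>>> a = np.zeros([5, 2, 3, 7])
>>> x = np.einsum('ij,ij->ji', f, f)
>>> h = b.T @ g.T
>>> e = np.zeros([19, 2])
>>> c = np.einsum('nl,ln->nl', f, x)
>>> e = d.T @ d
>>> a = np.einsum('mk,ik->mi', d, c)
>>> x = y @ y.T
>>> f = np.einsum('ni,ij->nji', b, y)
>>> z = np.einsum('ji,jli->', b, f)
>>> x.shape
(3, 3)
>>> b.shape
(7, 3)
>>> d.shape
(31, 5)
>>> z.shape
()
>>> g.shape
(3, 7)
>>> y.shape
(3, 13)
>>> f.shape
(7, 13, 3)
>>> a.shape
(31, 29)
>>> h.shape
(3, 3)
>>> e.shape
(5, 5)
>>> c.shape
(29, 5)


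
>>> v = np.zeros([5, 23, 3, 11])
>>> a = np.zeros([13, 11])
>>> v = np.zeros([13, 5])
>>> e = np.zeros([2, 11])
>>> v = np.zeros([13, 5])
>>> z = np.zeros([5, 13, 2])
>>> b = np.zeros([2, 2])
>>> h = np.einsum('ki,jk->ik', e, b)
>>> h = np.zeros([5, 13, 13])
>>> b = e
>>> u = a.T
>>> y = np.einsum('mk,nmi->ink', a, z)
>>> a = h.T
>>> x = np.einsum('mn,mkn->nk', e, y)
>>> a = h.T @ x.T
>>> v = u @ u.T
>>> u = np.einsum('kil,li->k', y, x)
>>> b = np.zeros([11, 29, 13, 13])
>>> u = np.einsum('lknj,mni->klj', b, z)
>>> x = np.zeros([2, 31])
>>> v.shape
(11, 11)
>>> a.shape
(13, 13, 11)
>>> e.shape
(2, 11)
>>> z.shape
(5, 13, 2)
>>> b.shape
(11, 29, 13, 13)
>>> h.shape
(5, 13, 13)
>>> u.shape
(29, 11, 13)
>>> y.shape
(2, 5, 11)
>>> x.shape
(2, 31)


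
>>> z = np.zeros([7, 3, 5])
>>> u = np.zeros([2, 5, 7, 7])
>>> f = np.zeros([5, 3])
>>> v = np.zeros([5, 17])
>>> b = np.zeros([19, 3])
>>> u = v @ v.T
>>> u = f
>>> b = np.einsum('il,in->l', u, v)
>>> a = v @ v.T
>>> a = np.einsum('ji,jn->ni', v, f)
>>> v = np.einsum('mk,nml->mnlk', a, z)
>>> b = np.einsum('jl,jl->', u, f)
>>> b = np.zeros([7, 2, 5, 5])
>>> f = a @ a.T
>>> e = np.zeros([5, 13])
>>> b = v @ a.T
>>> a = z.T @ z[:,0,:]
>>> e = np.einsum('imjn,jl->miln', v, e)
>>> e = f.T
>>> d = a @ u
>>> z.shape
(7, 3, 5)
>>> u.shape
(5, 3)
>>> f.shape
(3, 3)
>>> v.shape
(3, 7, 5, 17)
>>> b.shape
(3, 7, 5, 3)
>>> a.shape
(5, 3, 5)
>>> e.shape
(3, 3)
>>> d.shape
(5, 3, 3)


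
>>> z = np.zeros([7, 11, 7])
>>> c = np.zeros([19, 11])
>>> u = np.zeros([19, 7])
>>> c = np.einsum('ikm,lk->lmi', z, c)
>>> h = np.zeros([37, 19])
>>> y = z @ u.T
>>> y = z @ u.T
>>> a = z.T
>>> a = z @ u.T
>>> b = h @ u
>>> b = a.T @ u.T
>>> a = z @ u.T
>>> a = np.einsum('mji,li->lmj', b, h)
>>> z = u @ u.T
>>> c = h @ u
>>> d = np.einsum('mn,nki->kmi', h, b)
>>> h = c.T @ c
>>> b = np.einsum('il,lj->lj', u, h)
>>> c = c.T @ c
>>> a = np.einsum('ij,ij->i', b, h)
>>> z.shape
(19, 19)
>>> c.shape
(7, 7)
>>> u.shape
(19, 7)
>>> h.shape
(7, 7)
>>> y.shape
(7, 11, 19)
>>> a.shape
(7,)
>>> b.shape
(7, 7)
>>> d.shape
(11, 37, 19)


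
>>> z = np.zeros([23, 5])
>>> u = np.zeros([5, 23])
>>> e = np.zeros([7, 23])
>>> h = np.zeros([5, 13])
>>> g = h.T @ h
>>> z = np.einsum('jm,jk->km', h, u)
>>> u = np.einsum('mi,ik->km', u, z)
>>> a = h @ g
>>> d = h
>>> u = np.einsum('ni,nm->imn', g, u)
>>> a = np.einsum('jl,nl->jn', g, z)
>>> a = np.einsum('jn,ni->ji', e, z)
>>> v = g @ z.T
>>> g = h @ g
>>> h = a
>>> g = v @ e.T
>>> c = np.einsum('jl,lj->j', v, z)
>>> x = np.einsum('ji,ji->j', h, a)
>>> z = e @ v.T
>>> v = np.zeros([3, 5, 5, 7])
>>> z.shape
(7, 13)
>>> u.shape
(13, 5, 13)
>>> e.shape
(7, 23)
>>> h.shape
(7, 13)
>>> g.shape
(13, 7)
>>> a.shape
(7, 13)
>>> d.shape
(5, 13)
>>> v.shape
(3, 5, 5, 7)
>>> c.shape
(13,)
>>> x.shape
(7,)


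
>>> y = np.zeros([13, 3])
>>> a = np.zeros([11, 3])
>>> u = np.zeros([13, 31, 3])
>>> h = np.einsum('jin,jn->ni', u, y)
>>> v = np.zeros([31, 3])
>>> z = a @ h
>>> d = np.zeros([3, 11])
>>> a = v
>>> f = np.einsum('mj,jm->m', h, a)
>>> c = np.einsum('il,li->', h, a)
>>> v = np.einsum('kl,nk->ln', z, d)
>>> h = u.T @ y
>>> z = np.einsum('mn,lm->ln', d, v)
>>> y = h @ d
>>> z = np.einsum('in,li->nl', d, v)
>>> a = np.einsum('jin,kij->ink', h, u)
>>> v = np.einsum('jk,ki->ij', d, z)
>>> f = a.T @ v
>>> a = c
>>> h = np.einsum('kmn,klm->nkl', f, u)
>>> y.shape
(3, 31, 11)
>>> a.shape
()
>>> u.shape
(13, 31, 3)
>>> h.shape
(3, 13, 31)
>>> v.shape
(31, 3)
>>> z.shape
(11, 31)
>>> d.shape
(3, 11)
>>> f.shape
(13, 3, 3)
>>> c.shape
()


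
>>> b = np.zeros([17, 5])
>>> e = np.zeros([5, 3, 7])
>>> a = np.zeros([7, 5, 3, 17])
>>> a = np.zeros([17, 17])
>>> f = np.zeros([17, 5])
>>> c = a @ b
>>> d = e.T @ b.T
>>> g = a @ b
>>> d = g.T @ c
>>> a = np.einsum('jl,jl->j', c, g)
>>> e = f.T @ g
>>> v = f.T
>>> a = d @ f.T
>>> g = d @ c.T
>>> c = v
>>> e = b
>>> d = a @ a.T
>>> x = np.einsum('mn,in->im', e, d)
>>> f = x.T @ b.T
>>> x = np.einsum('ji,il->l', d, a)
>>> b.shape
(17, 5)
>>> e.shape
(17, 5)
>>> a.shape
(5, 17)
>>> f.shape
(17, 17)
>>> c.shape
(5, 17)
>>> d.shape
(5, 5)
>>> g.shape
(5, 17)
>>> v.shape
(5, 17)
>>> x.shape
(17,)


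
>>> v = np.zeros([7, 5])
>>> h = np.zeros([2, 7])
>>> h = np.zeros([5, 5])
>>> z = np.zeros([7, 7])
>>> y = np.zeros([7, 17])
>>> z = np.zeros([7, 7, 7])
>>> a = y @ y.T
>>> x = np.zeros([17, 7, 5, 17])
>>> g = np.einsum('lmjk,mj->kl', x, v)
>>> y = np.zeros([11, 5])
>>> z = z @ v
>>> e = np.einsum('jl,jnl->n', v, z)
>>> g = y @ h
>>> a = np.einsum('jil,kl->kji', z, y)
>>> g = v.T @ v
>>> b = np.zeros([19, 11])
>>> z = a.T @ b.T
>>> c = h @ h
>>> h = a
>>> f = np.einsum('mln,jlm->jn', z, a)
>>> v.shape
(7, 5)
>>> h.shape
(11, 7, 7)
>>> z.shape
(7, 7, 19)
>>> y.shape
(11, 5)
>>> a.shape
(11, 7, 7)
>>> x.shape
(17, 7, 5, 17)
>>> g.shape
(5, 5)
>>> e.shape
(7,)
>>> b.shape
(19, 11)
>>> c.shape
(5, 5)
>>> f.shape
(11, 19)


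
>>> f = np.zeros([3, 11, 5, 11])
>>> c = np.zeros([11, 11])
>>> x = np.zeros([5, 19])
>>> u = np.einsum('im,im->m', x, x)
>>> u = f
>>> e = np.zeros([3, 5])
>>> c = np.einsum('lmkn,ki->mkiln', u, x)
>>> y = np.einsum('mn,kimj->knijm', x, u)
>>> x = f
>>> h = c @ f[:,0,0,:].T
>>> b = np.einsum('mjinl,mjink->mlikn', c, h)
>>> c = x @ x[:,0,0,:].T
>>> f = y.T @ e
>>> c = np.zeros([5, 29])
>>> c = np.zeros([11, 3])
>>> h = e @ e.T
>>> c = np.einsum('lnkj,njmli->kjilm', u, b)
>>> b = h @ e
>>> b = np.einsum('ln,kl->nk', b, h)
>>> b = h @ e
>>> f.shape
(5, 11, 11, 19, 5)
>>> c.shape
(5, 11, 3, 3, 19)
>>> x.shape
(3, 11, 5, 11)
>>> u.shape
(3, 11, 5, 11)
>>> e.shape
(3, 5)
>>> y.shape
(3, 19, 11, 11, 5)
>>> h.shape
(3, 3)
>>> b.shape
(3, 5)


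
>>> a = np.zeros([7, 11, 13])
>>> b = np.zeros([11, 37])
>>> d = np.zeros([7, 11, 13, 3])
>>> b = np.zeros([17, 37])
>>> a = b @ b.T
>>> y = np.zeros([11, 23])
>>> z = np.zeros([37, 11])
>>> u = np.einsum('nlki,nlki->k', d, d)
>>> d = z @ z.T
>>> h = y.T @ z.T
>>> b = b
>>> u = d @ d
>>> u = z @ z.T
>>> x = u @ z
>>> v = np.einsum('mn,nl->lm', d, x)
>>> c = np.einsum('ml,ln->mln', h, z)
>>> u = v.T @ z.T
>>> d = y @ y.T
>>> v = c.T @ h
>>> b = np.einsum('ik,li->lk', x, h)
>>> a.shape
(17, 17)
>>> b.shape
(23, 11)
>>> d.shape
(11, 11)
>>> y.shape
(11, 23)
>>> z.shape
(37, 11)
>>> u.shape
(37, 37)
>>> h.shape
(23, 37)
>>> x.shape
(37, 11)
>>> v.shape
(11, 37, 37)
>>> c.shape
(23, 37, 11)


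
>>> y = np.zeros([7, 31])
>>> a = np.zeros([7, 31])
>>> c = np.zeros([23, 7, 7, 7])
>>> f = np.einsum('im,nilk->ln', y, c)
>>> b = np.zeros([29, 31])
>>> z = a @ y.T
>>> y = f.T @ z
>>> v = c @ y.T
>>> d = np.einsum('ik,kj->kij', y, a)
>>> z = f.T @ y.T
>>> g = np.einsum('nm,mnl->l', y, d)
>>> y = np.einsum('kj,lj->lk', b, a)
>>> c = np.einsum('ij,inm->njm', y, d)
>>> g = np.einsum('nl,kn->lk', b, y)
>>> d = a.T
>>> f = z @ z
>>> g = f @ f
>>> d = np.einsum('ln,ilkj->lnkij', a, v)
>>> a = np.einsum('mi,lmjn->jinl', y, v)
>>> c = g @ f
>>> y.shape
(7, 29)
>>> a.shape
(7, 29, 23, 23)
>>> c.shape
(23, 23)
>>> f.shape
(23, 23)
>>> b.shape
(29, 31)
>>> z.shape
(23, 23)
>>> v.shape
(23, 7, 7, 23)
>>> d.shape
(7, 31, 7, 23, 23)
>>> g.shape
(23, 23)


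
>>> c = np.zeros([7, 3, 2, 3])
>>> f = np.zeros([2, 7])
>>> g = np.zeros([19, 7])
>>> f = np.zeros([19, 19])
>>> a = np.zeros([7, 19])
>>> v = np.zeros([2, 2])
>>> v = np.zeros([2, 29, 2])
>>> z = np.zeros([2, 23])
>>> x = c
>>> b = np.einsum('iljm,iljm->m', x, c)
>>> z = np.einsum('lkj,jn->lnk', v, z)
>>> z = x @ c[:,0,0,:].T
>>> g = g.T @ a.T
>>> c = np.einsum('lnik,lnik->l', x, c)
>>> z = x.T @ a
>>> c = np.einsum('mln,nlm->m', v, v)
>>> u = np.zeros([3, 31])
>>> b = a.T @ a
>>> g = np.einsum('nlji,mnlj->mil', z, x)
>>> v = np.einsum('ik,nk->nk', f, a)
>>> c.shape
(2,)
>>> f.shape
(19, 19)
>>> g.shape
(7, 19, 2)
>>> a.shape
(7, 19)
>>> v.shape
(7, 19)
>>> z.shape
(3, 2, 3, 19)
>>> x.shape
(7, 3, 2, 3)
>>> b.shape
(19, 19)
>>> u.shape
(3, 31)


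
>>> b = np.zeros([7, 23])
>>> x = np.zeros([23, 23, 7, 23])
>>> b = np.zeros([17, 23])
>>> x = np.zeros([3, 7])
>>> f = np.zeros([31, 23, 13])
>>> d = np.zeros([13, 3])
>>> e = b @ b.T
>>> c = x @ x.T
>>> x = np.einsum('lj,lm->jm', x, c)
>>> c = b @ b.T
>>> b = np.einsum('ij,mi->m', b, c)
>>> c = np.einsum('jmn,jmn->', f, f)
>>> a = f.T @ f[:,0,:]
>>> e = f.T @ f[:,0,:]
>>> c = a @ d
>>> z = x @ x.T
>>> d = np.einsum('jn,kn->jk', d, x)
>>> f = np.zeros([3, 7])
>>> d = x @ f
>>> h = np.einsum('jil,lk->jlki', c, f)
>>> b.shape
(17,)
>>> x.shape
(7, 3)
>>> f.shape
(3, 7)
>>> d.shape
(7, 7)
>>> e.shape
(13, 23, 13)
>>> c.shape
(13, 23, 3)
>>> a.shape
(13, 23, 13)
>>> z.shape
(7, 7)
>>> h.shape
(13, 3, 7, 23)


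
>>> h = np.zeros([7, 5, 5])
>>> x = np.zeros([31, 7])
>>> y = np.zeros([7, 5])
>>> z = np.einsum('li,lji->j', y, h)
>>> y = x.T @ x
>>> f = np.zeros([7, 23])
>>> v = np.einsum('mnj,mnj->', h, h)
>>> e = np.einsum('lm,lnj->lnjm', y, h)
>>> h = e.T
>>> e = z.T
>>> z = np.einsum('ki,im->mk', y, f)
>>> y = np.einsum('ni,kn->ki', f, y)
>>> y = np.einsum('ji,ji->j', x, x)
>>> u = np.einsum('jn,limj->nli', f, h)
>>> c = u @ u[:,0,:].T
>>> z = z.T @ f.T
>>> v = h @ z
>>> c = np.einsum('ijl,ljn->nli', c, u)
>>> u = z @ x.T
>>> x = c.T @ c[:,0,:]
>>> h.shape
(7, 5, 5, 7)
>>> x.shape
(23, 23, 23)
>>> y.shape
(31,)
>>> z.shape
(7, 7)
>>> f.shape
(7, 23)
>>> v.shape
(7, 5, 5, 7)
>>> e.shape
(5,)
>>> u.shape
(7, 31)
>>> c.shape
(5, 23, 23)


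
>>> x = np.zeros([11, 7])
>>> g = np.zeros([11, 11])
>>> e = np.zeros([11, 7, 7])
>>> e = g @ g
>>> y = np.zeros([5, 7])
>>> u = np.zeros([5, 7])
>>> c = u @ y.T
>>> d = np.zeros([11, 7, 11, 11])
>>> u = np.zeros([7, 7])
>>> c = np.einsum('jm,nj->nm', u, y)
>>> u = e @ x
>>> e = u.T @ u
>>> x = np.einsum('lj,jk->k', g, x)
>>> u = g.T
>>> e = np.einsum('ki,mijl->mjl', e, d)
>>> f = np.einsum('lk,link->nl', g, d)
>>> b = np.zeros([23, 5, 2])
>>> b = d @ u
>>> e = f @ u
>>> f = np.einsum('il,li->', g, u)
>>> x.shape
(7,)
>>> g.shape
(11, 11)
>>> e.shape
(11, 11)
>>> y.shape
(5, 7)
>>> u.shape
(11, 11)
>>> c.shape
(5, 7)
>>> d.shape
(11, 7, 11, 11)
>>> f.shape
()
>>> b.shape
(11, 7, 11, 11)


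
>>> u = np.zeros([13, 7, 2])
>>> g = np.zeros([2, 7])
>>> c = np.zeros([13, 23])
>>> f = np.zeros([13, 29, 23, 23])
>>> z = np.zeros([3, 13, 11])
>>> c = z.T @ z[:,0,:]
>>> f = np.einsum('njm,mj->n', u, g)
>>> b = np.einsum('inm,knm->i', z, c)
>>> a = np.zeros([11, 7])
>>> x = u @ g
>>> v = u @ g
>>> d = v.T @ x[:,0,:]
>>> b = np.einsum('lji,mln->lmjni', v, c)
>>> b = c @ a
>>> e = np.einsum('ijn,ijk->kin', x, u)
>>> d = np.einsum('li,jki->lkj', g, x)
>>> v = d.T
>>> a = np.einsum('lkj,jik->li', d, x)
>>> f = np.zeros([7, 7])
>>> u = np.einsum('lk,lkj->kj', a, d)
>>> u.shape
(7, 13)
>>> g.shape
(2, 7)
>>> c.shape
(11, 13, 11)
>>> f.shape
(7, 7)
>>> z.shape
(3, 13, 11)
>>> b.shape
(11, 13, 7)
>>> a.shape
(2, 7)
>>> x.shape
(13, 7, 7)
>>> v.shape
(13, 7, 2)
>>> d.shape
(2, 7, 13)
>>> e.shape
(2, 13, 7)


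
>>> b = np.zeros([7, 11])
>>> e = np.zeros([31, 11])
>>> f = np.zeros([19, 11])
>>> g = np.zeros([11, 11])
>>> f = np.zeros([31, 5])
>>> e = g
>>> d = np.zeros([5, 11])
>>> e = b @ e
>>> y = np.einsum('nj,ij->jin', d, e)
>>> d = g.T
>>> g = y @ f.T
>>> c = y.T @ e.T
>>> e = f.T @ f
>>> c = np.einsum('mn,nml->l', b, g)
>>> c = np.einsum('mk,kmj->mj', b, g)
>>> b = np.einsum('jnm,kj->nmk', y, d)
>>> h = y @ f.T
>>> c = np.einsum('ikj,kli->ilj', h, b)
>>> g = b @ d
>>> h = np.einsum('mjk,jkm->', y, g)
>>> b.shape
(7, 5, 11)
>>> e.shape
(5, 5)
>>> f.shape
(31, 5)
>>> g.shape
(7, 5, 11)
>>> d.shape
(11, 11)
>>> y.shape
(11, 7, 5)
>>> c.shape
(11, 5, 31)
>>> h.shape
()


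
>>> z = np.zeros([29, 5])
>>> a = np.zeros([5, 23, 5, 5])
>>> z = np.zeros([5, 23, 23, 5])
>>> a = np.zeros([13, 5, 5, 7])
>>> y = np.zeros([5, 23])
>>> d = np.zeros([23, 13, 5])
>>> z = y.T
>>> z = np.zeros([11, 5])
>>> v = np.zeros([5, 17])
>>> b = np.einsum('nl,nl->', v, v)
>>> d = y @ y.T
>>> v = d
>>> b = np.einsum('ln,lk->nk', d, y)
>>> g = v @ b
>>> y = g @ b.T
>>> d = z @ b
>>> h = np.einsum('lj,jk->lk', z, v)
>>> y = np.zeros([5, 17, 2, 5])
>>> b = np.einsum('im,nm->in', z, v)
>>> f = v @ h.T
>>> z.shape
(11, 5)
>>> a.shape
(13, 5, 5, 7)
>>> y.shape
(5, 17, 2, 5)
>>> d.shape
(11, 23)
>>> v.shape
(5, 5)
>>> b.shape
(11, 5)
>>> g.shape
(5, 23)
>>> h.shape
(11, 5)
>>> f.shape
(5, 11)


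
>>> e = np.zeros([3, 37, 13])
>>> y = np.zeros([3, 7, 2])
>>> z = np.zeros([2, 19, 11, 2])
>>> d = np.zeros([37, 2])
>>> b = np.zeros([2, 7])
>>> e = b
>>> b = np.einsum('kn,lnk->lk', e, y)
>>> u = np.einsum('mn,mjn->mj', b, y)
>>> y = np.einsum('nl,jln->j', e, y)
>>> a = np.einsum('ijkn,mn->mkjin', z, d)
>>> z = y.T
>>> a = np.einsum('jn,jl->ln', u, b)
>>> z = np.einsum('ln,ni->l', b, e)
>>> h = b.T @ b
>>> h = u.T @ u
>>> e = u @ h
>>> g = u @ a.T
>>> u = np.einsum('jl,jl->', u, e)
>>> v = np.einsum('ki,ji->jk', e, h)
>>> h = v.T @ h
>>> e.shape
(3, 7)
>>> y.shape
(3,)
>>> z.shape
(3,)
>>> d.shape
(37, 2)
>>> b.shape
(3, 2)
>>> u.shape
()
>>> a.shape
(2, 7)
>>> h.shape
(3, 7)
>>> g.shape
(3, 2)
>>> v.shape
(7, 3)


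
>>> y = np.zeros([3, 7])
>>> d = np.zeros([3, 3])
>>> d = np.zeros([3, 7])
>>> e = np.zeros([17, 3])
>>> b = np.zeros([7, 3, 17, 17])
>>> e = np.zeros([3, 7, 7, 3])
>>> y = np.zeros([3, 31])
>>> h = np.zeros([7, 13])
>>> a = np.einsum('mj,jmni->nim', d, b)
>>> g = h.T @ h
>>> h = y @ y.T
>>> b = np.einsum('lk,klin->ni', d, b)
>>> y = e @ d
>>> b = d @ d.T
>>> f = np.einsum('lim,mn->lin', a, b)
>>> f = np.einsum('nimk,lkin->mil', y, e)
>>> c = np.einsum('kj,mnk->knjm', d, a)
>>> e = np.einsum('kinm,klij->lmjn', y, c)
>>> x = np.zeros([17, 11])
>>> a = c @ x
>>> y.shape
(3, 7, 7, 7)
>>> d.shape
(3, 7)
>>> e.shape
(17, 7, 17, 7)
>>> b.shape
(3, 3)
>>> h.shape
(3, 3)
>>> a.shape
(3, 17, 7, 11)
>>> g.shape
(13, 13)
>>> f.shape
(7, 7, 3)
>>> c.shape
(3, 17, 7, 17)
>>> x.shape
(17, 11)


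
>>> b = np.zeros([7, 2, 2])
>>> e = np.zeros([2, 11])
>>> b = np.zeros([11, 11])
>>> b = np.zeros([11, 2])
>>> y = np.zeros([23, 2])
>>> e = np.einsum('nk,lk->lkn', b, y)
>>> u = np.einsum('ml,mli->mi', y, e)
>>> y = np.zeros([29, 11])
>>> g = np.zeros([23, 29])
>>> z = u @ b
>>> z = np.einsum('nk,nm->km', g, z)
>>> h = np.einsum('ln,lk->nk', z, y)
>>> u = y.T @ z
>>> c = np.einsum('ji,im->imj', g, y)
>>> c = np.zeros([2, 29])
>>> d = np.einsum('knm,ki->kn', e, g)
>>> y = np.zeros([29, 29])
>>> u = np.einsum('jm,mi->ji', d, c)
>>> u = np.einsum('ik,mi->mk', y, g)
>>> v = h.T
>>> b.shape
(11, 2)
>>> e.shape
(23, 2, 11)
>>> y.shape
(29, 29)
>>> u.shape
(23, 29)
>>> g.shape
(23, 29)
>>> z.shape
(29, 2)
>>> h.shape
(2, 11)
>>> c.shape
(2, 29)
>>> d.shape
(23, 2)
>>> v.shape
(11, 2)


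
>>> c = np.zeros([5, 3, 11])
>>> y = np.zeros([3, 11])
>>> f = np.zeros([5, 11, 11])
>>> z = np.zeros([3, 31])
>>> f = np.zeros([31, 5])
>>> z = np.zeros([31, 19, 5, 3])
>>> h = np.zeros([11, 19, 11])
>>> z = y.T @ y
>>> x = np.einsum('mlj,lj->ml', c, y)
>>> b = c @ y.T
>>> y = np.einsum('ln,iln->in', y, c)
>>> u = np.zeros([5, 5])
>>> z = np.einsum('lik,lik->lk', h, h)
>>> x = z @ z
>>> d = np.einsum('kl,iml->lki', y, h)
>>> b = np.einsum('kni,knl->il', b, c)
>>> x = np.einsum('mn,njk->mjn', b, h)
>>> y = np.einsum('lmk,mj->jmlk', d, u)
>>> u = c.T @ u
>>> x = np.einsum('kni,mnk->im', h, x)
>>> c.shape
(5, 3, 11)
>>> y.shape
(5, 5, 11, 11)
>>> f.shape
(31, 5)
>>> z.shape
(11, 11)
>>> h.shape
(11, 19, 11)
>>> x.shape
(11, 3)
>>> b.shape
(3, 11)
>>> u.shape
(11, 3, 5)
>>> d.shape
(11, 5, 11)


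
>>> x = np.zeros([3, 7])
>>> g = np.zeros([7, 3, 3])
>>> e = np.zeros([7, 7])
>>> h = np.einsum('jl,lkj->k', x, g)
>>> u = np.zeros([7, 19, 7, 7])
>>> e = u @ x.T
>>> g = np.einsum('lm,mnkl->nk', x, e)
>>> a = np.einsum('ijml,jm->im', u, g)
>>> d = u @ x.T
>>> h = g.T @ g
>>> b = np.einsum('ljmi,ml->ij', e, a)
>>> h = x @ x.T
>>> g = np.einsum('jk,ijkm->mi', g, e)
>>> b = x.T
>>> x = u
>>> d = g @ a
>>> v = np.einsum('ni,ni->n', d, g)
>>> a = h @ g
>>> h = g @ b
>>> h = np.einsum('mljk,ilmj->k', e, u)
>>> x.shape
(7, 19, 7, 7)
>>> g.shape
(3, 7)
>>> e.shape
(7, 19, 7, 3)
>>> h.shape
(3,)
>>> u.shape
(7, 19, 7, 7)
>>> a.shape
(3, 7)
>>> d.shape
(3, 7)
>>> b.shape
(7, 3)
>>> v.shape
(3,)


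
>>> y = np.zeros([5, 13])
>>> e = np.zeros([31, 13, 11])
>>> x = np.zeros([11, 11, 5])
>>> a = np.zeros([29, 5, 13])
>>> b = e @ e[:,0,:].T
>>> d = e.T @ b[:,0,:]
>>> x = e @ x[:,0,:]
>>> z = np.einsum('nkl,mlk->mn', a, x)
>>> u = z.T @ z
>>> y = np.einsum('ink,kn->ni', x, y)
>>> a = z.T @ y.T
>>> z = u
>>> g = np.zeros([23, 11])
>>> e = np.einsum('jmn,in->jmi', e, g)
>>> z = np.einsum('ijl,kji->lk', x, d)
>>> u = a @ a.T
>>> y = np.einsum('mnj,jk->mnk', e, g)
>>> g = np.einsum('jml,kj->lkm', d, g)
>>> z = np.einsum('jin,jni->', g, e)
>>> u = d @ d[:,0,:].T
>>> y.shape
(31, 13, 11)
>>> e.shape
(31, 13, 23)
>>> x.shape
(31, 13, 5)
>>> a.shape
(29, 13)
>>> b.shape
(31, 13, 31)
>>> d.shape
(11, 13, 31)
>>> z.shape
()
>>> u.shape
(11, 13, 11)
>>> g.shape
(31, 23, 13)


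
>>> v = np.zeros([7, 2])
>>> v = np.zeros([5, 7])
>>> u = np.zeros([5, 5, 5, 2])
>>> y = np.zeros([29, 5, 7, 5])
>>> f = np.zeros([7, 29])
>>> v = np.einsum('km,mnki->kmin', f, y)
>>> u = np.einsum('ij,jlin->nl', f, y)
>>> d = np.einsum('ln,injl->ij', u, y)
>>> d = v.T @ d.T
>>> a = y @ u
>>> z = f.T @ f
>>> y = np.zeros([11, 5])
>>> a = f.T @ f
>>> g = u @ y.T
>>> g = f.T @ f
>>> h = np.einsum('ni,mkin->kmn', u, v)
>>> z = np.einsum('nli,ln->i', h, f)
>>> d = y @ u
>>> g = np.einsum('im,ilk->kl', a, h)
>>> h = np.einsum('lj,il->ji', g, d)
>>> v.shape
(7, 29, 5, 5)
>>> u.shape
(5, 5)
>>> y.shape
(11, 5)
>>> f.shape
(7, 29)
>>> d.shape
(11, 5)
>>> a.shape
(29, 29)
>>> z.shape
(5,)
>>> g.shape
(5, 7)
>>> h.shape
(7, 11)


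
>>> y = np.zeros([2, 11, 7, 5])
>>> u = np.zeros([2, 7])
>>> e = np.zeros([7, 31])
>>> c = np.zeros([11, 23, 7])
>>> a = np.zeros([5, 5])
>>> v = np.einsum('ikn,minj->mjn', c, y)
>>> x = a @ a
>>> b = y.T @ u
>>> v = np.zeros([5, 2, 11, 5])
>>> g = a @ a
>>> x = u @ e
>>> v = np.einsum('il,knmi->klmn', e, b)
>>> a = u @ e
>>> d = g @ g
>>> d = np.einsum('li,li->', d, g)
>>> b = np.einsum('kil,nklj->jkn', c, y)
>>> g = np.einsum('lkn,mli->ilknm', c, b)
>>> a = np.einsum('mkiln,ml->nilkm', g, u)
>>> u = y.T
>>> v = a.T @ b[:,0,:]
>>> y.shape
(2, 11, 7, 5)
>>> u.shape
(5, 7, 11, 2)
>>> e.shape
(7, 31)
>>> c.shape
(11, 23, 7)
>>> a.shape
(5, 23, 7, 11, 2)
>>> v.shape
(2, 11, 7, 23, 2)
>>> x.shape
(2, 31)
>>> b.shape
(5, 11, 2)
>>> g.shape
(2, 11, 23, 7, 5)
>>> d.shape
()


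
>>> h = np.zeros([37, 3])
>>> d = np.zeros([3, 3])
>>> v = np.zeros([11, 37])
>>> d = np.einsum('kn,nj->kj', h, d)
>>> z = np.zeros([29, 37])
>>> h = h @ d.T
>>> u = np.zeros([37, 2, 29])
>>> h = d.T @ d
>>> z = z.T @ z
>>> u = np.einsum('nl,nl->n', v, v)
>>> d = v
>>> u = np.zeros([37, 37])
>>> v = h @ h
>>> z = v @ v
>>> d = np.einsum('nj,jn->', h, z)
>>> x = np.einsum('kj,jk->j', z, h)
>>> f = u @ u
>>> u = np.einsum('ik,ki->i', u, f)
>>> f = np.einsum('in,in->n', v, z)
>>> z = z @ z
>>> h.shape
(3, 3)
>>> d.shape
()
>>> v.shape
(3, 3)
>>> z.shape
(3, 3)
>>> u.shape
(37,)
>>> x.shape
(3,)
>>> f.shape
(3,)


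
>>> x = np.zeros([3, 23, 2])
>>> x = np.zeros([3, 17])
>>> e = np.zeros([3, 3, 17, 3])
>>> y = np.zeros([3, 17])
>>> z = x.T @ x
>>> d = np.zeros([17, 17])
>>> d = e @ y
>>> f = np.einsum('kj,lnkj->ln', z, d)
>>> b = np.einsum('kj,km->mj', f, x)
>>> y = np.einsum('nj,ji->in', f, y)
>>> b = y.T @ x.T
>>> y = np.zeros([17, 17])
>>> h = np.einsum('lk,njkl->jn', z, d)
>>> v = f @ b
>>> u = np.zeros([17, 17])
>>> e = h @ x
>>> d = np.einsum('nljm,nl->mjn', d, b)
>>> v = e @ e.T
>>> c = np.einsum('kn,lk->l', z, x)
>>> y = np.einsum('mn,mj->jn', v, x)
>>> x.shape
(3, 17)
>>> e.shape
(3, 17)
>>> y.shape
(17, 3)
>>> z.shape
(17, 17)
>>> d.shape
(17, 17, 3)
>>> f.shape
(3, 3)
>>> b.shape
(3, 3)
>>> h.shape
(3, 3)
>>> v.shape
(3, 3)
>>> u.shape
(17, 17)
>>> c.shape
(3,)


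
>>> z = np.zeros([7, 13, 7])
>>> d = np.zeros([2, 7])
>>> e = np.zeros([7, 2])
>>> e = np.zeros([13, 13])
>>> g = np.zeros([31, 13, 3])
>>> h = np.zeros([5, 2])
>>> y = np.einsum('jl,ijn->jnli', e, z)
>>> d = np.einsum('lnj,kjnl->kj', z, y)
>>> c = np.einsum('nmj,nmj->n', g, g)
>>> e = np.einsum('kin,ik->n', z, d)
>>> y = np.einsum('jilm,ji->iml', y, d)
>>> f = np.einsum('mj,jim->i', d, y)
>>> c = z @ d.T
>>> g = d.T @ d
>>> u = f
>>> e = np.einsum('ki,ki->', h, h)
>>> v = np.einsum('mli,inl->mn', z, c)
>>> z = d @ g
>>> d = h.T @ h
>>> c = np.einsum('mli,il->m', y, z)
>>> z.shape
(13, 7)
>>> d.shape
(2, 2)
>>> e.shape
()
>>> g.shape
(7, 7)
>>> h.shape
(5, 2)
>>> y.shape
(7, 7, 13)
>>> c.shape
(7,)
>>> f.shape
(7,)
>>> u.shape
(7,)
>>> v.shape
(7, 13)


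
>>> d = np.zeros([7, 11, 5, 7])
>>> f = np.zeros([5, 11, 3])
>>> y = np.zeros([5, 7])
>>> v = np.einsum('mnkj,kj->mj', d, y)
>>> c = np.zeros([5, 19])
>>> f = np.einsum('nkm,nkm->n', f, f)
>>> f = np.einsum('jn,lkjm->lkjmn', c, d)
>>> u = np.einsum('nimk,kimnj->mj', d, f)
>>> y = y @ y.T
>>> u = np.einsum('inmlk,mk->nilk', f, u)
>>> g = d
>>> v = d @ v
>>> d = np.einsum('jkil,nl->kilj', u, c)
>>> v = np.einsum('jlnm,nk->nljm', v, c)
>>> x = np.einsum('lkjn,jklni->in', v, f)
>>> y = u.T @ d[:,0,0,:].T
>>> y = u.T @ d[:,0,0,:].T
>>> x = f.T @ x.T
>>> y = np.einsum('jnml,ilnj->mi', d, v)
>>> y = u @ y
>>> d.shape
(7, 7, 19, 11)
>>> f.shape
(7, 11, 5, 7, 19)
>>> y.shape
(11, 7, 7, 5)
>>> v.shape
(5, 11, 7, 7)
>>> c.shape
(5, 19)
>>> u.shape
(11, 7, 7, 19)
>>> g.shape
(7, 11, 5, 7)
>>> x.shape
(19, 7, 5, 11, 19)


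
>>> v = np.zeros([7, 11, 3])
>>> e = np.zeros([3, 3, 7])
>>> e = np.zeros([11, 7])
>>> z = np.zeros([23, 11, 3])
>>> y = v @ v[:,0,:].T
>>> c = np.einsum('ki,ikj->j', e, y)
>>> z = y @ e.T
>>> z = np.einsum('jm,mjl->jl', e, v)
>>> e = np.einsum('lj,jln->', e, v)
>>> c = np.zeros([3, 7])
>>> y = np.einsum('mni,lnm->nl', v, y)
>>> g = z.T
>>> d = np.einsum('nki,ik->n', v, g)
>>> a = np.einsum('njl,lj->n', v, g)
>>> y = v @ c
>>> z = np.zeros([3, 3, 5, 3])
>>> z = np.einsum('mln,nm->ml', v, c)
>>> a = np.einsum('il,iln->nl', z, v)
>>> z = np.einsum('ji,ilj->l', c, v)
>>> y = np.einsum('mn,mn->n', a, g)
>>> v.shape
(7, 11, 3)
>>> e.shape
()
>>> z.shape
(11,)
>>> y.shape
(11,)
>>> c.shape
(3, 7)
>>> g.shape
(3, 11)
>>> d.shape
(7,)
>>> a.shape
(3, 11)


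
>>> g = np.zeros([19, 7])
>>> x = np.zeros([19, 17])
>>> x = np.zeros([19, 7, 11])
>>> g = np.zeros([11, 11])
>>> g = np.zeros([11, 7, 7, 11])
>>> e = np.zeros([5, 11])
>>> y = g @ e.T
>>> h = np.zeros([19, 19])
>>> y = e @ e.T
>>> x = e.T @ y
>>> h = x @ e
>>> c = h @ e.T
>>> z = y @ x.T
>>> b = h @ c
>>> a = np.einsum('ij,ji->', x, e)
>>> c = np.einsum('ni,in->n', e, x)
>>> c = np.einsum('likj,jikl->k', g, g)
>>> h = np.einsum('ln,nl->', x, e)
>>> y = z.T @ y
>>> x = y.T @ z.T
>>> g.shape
(11, 7, 7, 11)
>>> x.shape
(5, 5)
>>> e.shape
(5, 11)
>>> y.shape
(11, 5)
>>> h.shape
()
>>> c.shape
(7,)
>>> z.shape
(5, 11)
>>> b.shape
(11, 5)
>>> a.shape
()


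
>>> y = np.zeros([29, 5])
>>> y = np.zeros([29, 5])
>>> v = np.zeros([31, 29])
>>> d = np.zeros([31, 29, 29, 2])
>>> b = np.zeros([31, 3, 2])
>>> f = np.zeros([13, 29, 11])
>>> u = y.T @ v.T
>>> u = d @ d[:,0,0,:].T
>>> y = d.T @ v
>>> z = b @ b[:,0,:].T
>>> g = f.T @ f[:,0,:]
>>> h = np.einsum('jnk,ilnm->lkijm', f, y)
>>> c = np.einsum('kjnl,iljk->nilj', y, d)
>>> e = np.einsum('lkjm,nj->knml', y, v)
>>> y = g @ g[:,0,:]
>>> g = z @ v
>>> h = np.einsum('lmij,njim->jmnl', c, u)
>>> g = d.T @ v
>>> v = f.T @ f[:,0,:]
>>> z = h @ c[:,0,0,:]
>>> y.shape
(11, 29, 11)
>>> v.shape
(11, 29, 11)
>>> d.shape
(31, 29, 29, 2)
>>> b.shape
(31, 3, 2)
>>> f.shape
(13, 29, 11)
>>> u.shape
(31, 29, 29, 31)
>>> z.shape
(29, 31, 31, 29)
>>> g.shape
(2, 29, 29, 29)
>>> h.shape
(29, 31, 31, 29)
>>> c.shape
(29, 31, 29, 29)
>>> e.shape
(29, 31, 29, 2)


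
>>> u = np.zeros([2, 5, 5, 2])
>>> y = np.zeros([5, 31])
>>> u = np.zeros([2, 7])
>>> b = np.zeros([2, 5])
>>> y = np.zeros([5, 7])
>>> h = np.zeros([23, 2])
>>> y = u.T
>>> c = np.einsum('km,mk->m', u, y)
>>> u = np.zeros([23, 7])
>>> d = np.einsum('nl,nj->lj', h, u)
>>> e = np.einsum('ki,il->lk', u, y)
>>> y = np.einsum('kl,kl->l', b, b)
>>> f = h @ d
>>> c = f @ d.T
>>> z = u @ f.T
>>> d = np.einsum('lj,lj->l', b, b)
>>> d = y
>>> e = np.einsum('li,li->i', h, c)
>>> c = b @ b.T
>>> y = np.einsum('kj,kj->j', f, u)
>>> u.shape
(23, 7)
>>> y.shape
(7,)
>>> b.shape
(2, 5)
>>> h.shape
(23, 2)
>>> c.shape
(2, 2)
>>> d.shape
(5,)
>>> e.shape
(2,)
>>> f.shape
(23, 7)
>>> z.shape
(23, 23)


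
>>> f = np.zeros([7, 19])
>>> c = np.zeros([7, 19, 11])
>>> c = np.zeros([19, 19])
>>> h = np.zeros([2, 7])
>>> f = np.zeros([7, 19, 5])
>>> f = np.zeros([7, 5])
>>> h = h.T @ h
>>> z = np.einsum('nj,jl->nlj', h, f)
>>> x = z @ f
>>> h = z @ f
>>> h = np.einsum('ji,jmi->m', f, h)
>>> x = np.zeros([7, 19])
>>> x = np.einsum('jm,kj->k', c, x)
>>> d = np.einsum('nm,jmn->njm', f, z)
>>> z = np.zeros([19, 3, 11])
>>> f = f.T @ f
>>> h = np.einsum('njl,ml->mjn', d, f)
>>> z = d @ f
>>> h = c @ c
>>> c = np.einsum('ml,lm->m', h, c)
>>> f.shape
(5, 5)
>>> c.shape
(19,)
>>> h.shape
(19, 19)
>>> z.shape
(7, 7, 5)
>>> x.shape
(7,)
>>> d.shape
(7, 7, 5)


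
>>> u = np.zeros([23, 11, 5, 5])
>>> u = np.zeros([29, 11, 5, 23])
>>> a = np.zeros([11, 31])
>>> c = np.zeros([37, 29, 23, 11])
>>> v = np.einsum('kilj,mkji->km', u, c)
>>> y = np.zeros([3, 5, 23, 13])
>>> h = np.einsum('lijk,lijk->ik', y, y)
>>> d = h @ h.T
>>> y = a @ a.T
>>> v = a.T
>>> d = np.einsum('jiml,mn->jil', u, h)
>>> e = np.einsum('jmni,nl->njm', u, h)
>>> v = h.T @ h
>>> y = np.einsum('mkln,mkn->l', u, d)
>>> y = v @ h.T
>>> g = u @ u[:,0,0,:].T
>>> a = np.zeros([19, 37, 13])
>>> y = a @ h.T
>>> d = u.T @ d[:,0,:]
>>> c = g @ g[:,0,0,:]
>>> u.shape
(29, 11, 5, 23)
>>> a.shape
(19, 37, 13)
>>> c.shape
(29, 11, 5, 29)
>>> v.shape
(13, 13)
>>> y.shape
(19, 37, 5)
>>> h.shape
(5, 13)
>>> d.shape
(23, 5, 11, 23)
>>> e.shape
(5, 29, 11)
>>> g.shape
(29, 11, 5, 29)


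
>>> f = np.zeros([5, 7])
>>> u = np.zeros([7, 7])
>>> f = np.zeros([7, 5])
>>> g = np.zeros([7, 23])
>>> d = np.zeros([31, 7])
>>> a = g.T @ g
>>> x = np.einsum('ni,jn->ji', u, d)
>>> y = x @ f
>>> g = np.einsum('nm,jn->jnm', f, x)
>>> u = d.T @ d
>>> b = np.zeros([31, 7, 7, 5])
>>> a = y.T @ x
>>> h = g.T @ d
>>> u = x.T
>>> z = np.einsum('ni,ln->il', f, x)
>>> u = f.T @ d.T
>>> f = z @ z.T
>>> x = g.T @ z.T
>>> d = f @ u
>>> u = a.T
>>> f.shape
(5, 5)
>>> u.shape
(7, 5)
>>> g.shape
(31, 7, 5)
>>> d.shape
(5, 31)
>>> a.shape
(5, 7)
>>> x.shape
(5, 7, 5)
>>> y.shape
(31, 5)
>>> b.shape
(31, 7, 7, 5)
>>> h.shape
(5, 7, 7)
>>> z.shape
(5, 31)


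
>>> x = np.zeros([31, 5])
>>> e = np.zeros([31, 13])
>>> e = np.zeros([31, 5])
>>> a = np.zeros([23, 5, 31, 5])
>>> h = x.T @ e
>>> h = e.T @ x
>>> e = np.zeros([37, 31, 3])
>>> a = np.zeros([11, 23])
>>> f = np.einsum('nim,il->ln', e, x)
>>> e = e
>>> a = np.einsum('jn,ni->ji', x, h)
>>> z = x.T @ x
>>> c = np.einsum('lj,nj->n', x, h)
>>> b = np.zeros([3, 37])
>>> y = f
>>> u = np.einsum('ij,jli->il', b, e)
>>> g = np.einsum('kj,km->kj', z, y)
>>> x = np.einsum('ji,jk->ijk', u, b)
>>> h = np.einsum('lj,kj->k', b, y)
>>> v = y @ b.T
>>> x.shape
(31, 3, 37)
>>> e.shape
(37, 31, 3)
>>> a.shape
(31, 5)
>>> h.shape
(5,)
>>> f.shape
(5, 37)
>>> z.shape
(5, 5)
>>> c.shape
(5,)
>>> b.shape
(3, 37)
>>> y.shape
(5, 37)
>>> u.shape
(3, 31)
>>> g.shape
(5, 5)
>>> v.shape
(5, 3)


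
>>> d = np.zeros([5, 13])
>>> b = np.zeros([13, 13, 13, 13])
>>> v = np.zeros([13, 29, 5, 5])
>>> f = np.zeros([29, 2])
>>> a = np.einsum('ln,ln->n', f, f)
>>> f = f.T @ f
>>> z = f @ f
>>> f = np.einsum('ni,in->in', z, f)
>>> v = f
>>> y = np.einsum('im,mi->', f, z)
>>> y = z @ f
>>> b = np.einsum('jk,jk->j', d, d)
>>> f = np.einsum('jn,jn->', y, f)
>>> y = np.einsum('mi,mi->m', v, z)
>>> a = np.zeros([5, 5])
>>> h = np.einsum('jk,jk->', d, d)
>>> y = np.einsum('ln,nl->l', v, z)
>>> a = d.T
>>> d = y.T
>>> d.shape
(2,)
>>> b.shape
(5,)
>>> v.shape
(2, 2)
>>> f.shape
()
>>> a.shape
(13, 5)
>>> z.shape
(2, 2)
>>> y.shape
(2,)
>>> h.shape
()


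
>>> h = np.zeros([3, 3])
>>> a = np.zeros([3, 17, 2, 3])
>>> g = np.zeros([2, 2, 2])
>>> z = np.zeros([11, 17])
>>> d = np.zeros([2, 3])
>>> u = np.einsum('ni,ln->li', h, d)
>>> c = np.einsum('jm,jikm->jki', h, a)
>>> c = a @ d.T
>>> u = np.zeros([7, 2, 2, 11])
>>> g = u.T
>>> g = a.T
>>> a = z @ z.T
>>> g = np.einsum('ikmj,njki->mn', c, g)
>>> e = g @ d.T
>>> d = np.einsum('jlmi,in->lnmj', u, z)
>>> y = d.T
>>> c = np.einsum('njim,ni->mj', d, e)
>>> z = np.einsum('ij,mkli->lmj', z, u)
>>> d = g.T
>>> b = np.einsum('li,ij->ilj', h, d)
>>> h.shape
(3, 3)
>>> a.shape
(11, 11)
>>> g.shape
(2, 3)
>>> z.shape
(2, 7, 17)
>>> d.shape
(3, 2)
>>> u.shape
(7, 2, 2, 11)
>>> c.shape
(7, 17)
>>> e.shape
(2, 2)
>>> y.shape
(7, 2, 17, 2)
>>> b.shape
(3, 3, 2)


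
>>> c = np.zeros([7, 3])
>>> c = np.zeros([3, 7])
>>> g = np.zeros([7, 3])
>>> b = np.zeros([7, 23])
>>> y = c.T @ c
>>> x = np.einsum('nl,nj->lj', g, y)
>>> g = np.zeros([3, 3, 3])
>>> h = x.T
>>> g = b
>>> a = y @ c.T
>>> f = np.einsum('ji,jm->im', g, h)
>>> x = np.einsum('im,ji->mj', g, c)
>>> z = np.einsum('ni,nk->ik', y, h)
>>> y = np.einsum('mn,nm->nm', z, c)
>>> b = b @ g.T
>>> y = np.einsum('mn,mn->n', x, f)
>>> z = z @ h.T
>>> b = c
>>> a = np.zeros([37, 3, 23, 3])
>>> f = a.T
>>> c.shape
(3, 7)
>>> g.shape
(7, 23)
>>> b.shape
(3, 7)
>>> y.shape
(3,)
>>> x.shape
(23, 3)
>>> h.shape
(7, 3)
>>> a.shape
(37, 3, 23, 3)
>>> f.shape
(3, 23, 3, 37)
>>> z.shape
(7, 7)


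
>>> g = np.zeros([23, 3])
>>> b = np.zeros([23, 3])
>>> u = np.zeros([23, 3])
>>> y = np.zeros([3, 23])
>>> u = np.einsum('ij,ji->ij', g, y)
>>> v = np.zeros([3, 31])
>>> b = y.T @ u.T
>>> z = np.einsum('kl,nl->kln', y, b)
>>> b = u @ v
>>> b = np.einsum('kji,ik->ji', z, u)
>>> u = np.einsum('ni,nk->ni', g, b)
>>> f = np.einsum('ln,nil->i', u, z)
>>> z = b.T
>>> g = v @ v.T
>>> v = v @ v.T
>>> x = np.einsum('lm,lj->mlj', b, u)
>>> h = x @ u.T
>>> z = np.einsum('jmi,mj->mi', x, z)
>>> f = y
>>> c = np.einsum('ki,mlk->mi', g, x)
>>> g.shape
(3, 3)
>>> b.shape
(23, 23)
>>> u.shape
(23, 3)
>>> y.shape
(3, 23)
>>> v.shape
(3, 3)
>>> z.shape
(23, 3)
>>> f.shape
(3, 23)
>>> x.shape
(23, 23, 3)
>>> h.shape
(23, 23, 23)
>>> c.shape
(23, 3)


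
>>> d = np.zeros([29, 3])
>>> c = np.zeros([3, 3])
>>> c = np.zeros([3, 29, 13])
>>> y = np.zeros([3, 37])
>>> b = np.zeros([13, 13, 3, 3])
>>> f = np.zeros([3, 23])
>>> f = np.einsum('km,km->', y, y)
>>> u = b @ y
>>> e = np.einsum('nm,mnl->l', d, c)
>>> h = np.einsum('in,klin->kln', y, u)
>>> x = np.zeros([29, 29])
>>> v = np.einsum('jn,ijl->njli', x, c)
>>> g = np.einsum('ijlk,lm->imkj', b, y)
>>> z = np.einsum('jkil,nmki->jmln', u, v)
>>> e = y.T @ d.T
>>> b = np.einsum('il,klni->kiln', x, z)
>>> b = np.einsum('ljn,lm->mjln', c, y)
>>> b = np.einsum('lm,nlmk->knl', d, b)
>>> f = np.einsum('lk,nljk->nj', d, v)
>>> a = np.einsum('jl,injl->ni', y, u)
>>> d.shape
(29, 3)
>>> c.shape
(3, 29, 13)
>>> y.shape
(3, 37)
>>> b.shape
(13, 37, 29)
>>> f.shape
(29, 13)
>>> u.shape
(13, 13, 3, 37)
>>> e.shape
(37, 29)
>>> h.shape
(13, 13, 37)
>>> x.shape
(29, 29)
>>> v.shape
(29, 29, 13, 3)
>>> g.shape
(13, 37, 3, 13)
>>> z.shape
(13, 29, 37, 29)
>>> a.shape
(13, 13)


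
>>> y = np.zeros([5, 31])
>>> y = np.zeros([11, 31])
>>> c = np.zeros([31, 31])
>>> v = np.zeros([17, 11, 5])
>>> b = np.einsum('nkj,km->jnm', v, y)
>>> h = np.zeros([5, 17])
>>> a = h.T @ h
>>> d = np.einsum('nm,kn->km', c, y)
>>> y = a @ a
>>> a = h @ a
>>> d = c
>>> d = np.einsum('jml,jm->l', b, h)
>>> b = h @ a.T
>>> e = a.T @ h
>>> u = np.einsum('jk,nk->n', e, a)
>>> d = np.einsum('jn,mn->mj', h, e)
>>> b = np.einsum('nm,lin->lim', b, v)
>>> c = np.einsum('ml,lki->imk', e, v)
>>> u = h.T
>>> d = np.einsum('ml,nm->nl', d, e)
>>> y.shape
(17, 17)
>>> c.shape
(5, 17, 11)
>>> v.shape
(17, 11, 5)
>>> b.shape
(17, 11, 5)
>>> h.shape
(5, 17)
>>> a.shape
(5, 17)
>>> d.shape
(17, 5)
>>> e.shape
(17, 17)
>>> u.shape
(17, 5)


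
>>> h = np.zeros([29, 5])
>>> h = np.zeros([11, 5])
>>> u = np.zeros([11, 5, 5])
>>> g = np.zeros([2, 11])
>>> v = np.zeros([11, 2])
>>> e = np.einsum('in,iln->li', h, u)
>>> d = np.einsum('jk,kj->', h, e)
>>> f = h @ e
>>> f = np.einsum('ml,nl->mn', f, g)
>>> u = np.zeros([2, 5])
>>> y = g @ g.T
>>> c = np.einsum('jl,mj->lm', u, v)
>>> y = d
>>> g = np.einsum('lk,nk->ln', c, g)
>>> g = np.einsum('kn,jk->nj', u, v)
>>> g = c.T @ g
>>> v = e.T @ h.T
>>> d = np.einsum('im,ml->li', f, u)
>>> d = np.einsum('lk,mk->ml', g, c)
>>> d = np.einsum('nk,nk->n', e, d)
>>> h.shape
(11, 5)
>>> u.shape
(2, 5)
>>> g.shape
(11, 11)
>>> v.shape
(11, 11)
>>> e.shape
(5, 11)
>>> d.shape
(5,)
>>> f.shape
(11, 2)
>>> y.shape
()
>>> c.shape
(5, 11)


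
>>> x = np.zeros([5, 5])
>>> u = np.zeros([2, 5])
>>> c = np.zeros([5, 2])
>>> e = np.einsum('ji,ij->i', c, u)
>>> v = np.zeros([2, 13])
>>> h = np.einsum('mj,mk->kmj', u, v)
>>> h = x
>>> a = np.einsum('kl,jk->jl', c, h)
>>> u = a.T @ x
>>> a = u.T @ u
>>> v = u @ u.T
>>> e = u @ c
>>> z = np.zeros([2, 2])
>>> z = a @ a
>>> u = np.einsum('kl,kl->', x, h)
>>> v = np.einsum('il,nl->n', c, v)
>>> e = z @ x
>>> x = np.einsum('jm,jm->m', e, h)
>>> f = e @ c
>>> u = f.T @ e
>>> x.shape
(5,)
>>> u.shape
(2, 5)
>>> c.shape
(5, 2)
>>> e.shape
(5, 5)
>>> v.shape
(2,)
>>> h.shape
(5, 5)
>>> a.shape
(5, 5)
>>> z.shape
(5, 5)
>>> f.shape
(5, 2)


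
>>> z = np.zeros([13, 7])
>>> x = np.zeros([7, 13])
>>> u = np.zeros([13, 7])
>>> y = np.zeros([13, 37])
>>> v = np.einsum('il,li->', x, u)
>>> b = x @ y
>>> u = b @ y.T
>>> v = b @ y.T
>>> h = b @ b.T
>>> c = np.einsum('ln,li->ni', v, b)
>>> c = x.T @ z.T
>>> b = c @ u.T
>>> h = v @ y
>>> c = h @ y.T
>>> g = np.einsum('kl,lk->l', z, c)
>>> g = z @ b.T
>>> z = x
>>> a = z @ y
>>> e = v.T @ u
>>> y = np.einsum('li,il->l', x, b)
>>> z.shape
(7, 13)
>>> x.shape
(7, 13)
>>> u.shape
(7, 13)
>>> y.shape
(7,)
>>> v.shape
(7, 13)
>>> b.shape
(13, 7)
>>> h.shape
(7, 37)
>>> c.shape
(7, 13)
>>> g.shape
(13, 13)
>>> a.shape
(7, 37)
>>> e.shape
(13, 13)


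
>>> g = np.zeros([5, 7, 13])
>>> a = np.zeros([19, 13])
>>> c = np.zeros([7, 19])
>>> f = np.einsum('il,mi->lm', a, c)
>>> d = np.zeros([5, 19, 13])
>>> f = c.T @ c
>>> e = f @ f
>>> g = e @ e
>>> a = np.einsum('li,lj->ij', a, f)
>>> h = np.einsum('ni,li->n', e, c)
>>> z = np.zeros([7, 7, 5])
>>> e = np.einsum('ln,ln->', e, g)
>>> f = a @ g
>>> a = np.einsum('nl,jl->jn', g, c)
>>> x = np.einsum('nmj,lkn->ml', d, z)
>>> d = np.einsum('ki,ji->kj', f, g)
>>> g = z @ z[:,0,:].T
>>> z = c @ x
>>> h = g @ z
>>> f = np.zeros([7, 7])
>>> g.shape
(7, 7, 7)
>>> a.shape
(7, 19)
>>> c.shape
(7, 19)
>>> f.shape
(7, 7)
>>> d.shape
(13, 19)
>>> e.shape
()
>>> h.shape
(7, 7, 7)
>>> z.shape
(7, 7)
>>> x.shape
(19, 7)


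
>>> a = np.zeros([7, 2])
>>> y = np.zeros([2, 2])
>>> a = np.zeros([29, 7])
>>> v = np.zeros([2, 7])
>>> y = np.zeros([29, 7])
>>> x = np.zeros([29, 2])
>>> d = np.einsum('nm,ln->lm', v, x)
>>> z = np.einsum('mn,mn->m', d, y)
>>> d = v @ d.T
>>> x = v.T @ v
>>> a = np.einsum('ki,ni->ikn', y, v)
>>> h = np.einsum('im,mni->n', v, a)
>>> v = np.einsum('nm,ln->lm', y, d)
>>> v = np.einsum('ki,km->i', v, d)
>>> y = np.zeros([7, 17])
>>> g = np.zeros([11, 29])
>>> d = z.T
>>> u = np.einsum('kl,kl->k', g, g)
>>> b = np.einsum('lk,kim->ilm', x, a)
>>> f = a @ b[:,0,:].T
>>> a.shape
(7, 29, 2)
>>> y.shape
(7, 17)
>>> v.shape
(7,)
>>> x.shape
(7, 7)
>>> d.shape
(29,)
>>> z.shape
(29,)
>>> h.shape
(29,)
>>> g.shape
(11, 29)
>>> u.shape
(11,)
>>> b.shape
(29, 7, 2)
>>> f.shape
(7, 29, 29)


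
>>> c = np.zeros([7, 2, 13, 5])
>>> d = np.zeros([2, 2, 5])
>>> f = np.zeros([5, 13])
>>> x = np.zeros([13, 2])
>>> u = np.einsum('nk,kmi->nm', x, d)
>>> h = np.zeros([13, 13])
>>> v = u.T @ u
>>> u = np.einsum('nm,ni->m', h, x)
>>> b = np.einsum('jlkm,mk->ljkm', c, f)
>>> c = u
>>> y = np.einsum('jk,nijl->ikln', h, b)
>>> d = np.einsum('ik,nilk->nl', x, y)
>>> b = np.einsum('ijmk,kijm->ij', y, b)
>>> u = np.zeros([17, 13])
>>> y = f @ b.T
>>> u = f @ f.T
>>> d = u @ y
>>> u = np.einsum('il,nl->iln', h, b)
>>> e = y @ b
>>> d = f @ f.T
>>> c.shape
(13,)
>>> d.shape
(5, 5)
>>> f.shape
(5, 13)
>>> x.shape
(13, 2)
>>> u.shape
(13, 13, 7)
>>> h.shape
(13, 13)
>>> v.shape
(2, 2)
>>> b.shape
(7, 13)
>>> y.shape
(5, 7)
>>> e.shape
(5, 13)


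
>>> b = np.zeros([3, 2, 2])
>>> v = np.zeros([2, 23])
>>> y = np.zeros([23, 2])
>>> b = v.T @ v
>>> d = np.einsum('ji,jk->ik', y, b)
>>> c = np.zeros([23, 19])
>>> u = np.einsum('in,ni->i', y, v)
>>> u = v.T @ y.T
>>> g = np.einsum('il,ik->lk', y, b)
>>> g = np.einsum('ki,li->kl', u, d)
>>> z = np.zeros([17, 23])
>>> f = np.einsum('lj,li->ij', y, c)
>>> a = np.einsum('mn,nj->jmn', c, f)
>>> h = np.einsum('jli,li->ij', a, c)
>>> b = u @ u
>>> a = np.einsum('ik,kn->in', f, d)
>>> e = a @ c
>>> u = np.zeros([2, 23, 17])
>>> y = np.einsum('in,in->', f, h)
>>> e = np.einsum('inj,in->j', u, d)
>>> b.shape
(23, 23)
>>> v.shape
(2, 23)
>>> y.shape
()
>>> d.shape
(2, 23)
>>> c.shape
(23, 19)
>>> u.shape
(2, 23, 17)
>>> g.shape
(23, 2)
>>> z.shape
(17, 23)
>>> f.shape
(19, 2)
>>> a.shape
(19, 23)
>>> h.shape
(19, 2)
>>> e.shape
(17,)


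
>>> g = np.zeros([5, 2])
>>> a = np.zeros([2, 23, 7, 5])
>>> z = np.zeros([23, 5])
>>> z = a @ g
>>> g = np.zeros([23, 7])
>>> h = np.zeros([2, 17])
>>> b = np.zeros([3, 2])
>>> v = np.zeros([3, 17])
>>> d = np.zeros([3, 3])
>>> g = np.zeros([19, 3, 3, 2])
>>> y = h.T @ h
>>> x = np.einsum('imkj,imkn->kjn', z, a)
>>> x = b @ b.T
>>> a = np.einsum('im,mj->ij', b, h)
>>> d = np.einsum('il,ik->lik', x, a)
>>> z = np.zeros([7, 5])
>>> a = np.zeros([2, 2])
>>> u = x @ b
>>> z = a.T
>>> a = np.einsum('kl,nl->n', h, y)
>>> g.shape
(19, 3, 3, 2)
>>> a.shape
(17,)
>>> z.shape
(2, 2)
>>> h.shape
(2, 17)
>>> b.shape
(3, 2)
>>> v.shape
(3, 17)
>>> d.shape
(3, 3, 17)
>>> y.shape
(17, 17)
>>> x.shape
(3, 3)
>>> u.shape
(3, 2)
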